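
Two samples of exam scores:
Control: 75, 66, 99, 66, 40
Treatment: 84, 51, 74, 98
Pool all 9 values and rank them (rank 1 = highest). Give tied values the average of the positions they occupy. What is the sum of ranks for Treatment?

18

Sorted (descending): 99, 98, 84, 75, 74, 66, 66, 51, 40
The 2 values of 66 occupy positions 6–7 → average rank (6+7)/2 = 6.5.
Treatment values → pooled ranks: 84→3, 51→8, 74→5, 98→2
Rank sum = 3 + 8 + 5 + 2 = 18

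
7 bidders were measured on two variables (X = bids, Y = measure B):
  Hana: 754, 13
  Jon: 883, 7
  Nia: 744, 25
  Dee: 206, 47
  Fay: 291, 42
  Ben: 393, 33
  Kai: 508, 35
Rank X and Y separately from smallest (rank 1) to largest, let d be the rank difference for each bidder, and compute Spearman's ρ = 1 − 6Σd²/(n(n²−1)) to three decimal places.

Ranks of variable 1: 6, 7, 5, 1, 2, 3, 4
Ranks of variable 2: 2, 1, 3, 7, 6, 4, 5
d = r₁ − r₂: 4, 6, 2, -6, -4, -1, -1
d²: 16, 36, 4, 36, 16, 1, 1; Σd² = 110
ρ = 1 − 6·110/(7·48) = 1 − 660/336 = -0.964

-0.964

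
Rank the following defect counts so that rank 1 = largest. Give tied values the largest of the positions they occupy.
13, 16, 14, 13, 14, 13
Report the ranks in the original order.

6, 1, 3, 6, 3, 6

Sorted (descending): 16, 14, 14, 13, 13, 13
The 2 values of 14 occupy positions 2–3 → each gets rank 3.
The 3 values of 13 occupy positions 4–6 → each gets rank 6.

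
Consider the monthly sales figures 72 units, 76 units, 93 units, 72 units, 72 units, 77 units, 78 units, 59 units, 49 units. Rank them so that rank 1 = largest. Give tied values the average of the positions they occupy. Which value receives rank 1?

Sorted (descending): 93, 78, 77, 76, 72, 72, 72, 59, 49
The 3 values of 72 occupy positions 5–7 → average rank 6.
Rank 1 → value 93.

93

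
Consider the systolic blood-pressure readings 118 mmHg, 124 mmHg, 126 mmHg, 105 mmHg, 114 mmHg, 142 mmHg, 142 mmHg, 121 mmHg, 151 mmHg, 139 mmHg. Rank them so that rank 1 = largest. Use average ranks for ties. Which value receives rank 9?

Sorted (descending): 151, 142, 142, 139, 126, 124, 121, 118, 114, 105
The 2 values of 142 occupy positions 2–3 → average rank (2+3)/2 = 2.5.
Rank 9 → value 114.

114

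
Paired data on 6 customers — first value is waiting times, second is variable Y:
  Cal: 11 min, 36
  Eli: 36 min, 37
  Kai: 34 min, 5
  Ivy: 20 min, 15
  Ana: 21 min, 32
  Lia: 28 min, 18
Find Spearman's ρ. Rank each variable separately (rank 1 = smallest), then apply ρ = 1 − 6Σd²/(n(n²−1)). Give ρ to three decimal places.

0.029

Ranks of variable 1: 1, 6, 5, 2, 3, 4
Ranks of variable 2: 5, 6, 1, 2, 4, 3
d = r₁ − r₂: -4, 0, 4, 0, -1, 1
d²: 16, 0, 16, 0, 1, 1; Σd² = 34
ρ = 1 − 6·34/(6·35) = 1 − 204/210 = 0.029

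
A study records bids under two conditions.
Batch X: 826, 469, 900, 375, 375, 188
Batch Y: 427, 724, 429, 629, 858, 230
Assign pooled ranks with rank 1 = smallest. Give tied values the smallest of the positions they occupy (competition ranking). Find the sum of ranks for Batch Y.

41

Sorted (ascending): 188, 230, 375, 375, 427, 429, 469, 629, 724, 826, 858, 900
The 2 values of 375 occupy positions 3–4 → each gets rank 3.
Batch Y values → pooled ranks: 427→5, 724→9, 429→6, 629→8, 858→11, 230→2
Rank sum = 5 + 9 + 6 + 8 + 11 + 2 = 41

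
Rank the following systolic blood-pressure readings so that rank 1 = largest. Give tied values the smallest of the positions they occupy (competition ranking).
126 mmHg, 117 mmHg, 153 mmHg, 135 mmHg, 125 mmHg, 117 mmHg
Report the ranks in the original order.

Sorted (descending): 153, 135, 126, 125, 117, 117
The 2 values of 117 occupy positions 5–6 → each gets rank 5.

3, 5, 1, 2, 4, 5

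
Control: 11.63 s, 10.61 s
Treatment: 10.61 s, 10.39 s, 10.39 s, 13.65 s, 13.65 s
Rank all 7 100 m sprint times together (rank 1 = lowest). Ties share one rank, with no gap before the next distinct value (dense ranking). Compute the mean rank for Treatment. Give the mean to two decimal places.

2.40

Sorted (ascending): 10.39, 10.39, 10.61, 10.61, 11.63, 13.65, 13.65
The 2 values of 10.39 share dense rank 1.
The 2 values of 10.61 share dense rank 2.
The 2 values of 13.65 share dense rank 4.
Remaining distinct values take the next consecutive integers.
Treatment values → pooled ranks: 10.61→2, 10.39→1, 10.39→1, 13.65→4, 13.65→4
Mean rank = (2 + 1 + 1 + 4 + 4) / 5 = 2.40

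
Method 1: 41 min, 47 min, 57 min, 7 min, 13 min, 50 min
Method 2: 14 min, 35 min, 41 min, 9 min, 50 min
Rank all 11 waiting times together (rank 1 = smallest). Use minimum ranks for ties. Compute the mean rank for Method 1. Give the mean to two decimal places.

6.33

Sorted (ascending): 7, 9, 13, 14, 35, 41, 41, 47, 50, 50, 57
The 2 values of 41 occupy positions 6–7 → each gets rank 6.
The 2 values of 50 occupy positions 9–10 → each gets rank 9.
Method 1 values → pooled ranks: 41→6, 47→8, 57→11, 7→1, 13→3, 50→9
Mean rank = (6 + 8 + 11 + 1 + 3 + 9) / 6 = 6.33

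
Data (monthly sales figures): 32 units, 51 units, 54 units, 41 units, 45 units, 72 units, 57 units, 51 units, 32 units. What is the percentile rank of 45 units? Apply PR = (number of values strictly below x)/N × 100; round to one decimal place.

N = 9.
Strictly below 45: 3. Equal to 45: 1.
PR = 3/9 × 100 = 33.3

33.3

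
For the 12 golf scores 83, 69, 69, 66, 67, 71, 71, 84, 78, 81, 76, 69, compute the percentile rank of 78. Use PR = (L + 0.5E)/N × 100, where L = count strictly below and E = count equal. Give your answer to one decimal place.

70.8

N = 12.
Strictly below 78: 8. Equal to 78: 1.
PR = (8 + 0.5·1)/12 × 100 = 70.8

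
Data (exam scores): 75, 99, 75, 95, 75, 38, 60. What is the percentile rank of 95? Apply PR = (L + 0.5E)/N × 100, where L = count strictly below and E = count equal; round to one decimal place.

N = 7.
Strictly below 95: 5. Equal to 95: 1.
PR = (5 + 0.5·1)/7 × 100 = 78.6

78.6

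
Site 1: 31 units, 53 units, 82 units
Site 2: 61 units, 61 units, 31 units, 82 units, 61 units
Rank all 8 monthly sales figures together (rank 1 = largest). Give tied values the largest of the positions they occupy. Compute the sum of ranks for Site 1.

16

Sorted (descending): 82, 82, 61, 61, 61, 53, 31, 31
The 2 values of 82 occupy positions 1–2 → each gets rank 2.
The 3 values of 61 occupy positions 3–5 → each gets rank 5.
The 2 values of 31 occupy positions 7–8 → each gets rank 8.
Site 1 values → pooled ranks: 31→8, 53→6, 82→2
Rank sum = 8 + 6 + 2 = 16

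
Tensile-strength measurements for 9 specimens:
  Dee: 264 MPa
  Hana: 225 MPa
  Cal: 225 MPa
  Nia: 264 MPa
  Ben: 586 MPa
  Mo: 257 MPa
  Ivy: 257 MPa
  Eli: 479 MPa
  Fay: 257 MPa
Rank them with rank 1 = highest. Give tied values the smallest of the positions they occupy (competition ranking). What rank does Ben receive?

1

Sorted (descending): 586, 479, 264, 264, 257, 257, 257, 225, 225
The 2 values of 264 occupy positions 3–4 → each gets rank 3.
The 3 values of 257 occupy positions 5–7 → each gets rank 5.
The 2 values of 225 occupy positions 8–9 → each gets rank 8.
Ben has value 586 MPa → rank 1.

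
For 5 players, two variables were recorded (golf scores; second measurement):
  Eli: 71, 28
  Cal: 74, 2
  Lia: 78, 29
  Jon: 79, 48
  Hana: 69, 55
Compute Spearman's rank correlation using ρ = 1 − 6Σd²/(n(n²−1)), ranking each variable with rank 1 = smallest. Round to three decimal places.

-0.100

Ranks of variable 1: 2, 3, 4, 5, 1
Ranks of variable 2: 2, 1, 3, 4, 5
d = r₁ − r₂: 0, 2, 1, 1, -4
d²: 0, 4, 1, 1, 16; Σd² = 22
ρ = 1 − 6·22/(5·24) = 1 − 132/120 = -0.100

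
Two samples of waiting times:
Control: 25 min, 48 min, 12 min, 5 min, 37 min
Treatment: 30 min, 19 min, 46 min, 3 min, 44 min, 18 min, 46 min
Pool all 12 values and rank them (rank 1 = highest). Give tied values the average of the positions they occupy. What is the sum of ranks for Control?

Sorted (descending): 48, 46, 46, 44, 37, 30, 25, 19, 18, 12, 5, 3
The 2 values of 46 occupy positions 2–3 → average rank (2+3)/2 = 2.5.
Control values → pooled ranks: 25→7, 48→1, 12→10, 5→11, 37→5
Rank sum = 7 + 1 + 10 + 11 + 5 = 34

34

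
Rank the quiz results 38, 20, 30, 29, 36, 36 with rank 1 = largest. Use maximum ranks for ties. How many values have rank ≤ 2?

Sorted (descending): 38, 36, 36, 30, 29, 20
The 2 values of 36 occupy positions 2–3 → each gets rank 3.
Ranks ≤ 2: {1} → 1 value.

1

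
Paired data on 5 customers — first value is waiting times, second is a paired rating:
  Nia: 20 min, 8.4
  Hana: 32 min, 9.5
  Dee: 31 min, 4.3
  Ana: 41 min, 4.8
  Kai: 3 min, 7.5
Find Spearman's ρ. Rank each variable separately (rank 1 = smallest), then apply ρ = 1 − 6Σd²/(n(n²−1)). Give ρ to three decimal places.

-0.100

Ranks of variable 1: 2, 4, 3, 5, 1
Ranks of variable 2: 4, 5, 1, 2, 3
d = r₁ − r₂: -2, -1, 2, 3, -2
d²: 4, 1, 4, 9, 4; Σd² = 22
ρ = 1 − 6·22/(5·24) = 1 − 132/120 = -0.100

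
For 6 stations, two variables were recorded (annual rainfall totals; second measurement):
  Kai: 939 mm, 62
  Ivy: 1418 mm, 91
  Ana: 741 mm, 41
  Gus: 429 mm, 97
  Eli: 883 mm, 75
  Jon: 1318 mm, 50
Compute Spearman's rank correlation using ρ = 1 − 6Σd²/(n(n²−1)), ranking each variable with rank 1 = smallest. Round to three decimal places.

-0.086

Ranks of variable 1: 4, 6, 2, 1, 3, 5
Ranks of variable 2: 3, 5, 1, 6, 4, 2
d = r₁ − r₂: 1, 1, 1, -5, -1, 3
d²: 1, 1, 1, 25, 1, 9; Σd² = 38
ρ = 1 − 6·38/(6·35) = 1 − 228/210 = -0.086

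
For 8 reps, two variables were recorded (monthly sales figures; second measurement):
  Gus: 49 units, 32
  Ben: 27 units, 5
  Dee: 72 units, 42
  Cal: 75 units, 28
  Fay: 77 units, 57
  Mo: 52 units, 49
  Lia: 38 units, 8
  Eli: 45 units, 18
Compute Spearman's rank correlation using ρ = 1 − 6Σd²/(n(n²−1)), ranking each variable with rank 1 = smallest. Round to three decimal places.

Ranks of variable 1: 4, 1, 6, 7, 8, 5, 2, 3
Ranks of variable 2: 5, 1, 6, 4, 8, 7, 2, 3
d = r₁ − r₂: -1, 0, 0, 3, 0, -2, 0, 0
d²: 1, 0, 0, 9, 0, 4, 0, 0; Σd² = 14
ρ = 1 − 6·14/(8·63) = 1 − 84/504 = 0.833

0.833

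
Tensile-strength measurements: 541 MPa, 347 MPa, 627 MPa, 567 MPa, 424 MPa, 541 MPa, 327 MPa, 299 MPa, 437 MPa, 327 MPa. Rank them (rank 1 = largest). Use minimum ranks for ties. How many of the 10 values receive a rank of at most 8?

9

Sorted (descending): 627, 567, 541, 541, 437, 424, 347, 327, 327, 299
The 2 values of 541 occupy positions 3–4 → each gets rank 3.
The 2 values of 327 occupy positions 8–9 → each gets rank 8.
Ranks ≤ 8: {1, 2, 3, 3, 5, 6, 7, 8, 8} → 9 values.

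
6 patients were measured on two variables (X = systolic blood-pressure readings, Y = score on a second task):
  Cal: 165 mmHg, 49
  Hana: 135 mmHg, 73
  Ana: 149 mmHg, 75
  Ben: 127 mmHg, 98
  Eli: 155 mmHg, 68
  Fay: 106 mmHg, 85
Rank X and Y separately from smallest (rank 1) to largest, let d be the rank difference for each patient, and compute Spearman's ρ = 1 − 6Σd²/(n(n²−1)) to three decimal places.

-0.886

Ranks of variable 1: 6, 3, 4, 2, 5, 1
Ranks of variable 2: 1, 3, 4, 6, 2, 5
d = r₁ − r₂: 5, 0, 0, -4, 3, -4
d²: 25, 0, 0, 16, 9, 16; Σd² = 66
ρ = 1 − 6·66/(6·35) = 1 − 396/210 = -0.886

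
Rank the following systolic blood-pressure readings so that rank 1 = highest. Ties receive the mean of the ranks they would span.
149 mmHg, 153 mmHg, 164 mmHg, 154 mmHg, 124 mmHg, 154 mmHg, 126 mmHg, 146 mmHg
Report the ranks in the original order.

5, 4, 1, 2.5, 8, 2.5, 7, 6

Sorted (descending): 164, 154, 154, 153, 149, 146, 126, 124
The 2 values of 154 occupy positions 2–3 → average rank (2+3)/2 = 2.5.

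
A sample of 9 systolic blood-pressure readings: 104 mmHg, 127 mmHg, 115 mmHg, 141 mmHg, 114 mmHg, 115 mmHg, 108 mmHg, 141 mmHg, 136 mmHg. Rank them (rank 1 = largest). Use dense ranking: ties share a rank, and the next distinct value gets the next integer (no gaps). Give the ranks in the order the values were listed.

Sorted (descending): 141, 141, 136, 127, 115, 115, 114, 108, 104
The 2 values of 141 share dense rank 1.
The 2 values of 115 share dense rank 4.
Remaining distinct values take the next consecutive integers.

7, 3, 4, 1, 5, 4, 6, 1, 2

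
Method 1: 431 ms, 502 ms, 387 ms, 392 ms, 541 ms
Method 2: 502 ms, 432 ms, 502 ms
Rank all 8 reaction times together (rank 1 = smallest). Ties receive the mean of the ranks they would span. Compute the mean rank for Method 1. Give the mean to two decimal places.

Sorted (ascending): 387, 392, 431, 432, 502, 502, 502, 541
The 3 values of 502 occupy positions 5–7 → average rank 6.
Method 1 values → pooled ranks: 431→3, 502→6, 387→1, 392→2, 541→8
Mean rank = (3 + 6 + 1 + 2 + 8) / 5 = 4.00

4.00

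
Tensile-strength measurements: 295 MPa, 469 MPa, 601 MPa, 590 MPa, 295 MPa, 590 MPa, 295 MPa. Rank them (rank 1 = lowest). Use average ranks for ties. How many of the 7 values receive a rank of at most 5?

Sorted (ascending): 295, 295, 295, 469, 590, 590, 601
The 3 values of 295 occupy positions 1–3 → average rank 2.
The 2 values of 590 occupy positions 5–6 → average rank (5+6)/2 = 5.5.
Ranks ≤ 5: {2, 2, 2, 4} → 4 values.

4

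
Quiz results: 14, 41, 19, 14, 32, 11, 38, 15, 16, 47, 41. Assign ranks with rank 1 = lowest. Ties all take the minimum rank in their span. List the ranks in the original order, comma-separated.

Sorted (ascending): 11, 14, 14, 15, 16, 19, 32, 38, 41, 41, 47
The 2 values of 14 occupy positions 2–3 → each gets rank 2.
The 2 values of 41 occupy positions 9–10 → each gets rank 9.

2, 9, 6, 2, 7, 1, 8, 4, 5, 11, 9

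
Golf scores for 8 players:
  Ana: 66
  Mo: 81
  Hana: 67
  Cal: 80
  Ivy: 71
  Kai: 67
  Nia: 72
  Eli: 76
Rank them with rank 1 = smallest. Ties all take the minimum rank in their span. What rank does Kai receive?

2

Sorted (ascending): 66, 67, 67, 71, 72, 76, 80, 81
The 2 values of 67 occupy positions 2–3 → each gets rank 2.
Kai has value 67 → rank 2.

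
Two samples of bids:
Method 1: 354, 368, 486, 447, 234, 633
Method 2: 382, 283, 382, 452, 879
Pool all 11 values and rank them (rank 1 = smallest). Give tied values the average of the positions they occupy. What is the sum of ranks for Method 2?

Sorted (ascending): 234, 283, 354, 368, 382, 382, 447, 452, 486, 633, 879
The 2 values of 382 occupy positions 5–6 → average rank (5+6)/2 = 5.5.
Method 2 values → pooled ranks: 382→5.5, 283→2, 382→5.5, 452→8, 879→11
Rank sum = 5.5 + 2 + 5.5 + 8 + 11 = 32

32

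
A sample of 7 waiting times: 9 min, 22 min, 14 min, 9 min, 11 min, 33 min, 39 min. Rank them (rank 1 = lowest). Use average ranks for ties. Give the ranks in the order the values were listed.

1.5, 5, 4, 1.5, 3, 6, 7

Sorted (ascending): 9, 9, 11, 14, 22, 33, 39
The 2 values of 9 occupy positions 1–2 → average rank (1+2)/2 = 1.5.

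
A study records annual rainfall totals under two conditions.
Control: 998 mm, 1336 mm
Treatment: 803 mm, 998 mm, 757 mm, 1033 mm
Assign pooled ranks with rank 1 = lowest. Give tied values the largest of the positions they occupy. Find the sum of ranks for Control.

10

Sorted (ascending): 757, 803, 998, 998, 1033, 1336
The 2 values of 998 occupy positions 3–4 → each gets rank 4.
Control values → pooled ranks: 998→4, 1336→6
Rank sum = 4 + 6 = 10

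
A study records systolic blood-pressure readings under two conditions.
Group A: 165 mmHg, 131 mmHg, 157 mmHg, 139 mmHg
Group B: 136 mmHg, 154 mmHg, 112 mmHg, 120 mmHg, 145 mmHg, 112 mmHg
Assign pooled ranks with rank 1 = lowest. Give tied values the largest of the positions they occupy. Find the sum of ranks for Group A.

29

Sorted (ascending): 112, 112, 120, 131, 136, 139, 145, 154, 157, 165
The 2 values of 112 occupy positions 1–2 → each gets rank 2.
Group A values → pooled ranks: 165→10, 131→4, 157→9, 139→6
Rank sum = 10 + 4 + 9 + 6 = 29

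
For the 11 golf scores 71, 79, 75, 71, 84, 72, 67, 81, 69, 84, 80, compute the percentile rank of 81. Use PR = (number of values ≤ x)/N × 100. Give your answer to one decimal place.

N = 11.
Strictly below 81: 8. Equal to 81: 1.
PR = 9/11 × 100 = 81.8

81.8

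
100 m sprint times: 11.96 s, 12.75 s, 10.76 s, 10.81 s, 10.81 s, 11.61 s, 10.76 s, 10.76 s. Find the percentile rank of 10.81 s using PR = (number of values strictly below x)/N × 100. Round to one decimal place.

N = 8.
Strictly below 10.81: 3. Equal to 10.81: 2.
PR = 3/8 × 100 = 37.5

37.5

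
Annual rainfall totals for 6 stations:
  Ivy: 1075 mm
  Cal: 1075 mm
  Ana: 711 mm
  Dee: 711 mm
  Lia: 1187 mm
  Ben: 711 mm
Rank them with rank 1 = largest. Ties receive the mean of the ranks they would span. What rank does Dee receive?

Sorted (descending): 1187, 1075, 1075, 711, 711, 711
The 2 values of 1075 occupy positions 2–3 → average rank (2+3)/2 = 2.5.
The 3 values of 711 occupy positions 4–6 → average rank 5.
Dee has value 711 mm → rank 5.

5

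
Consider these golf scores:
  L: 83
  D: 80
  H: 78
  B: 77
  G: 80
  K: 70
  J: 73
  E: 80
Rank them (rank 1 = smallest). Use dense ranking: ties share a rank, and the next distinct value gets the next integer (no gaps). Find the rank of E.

Sorted (ascending): 70, 73, 77, 78, 80, 80, 80, 83
The 3 values of 80 share dense rank 5.
Remaining distinct values take the next consecutive integers.
E has value 80 → rank 5.

5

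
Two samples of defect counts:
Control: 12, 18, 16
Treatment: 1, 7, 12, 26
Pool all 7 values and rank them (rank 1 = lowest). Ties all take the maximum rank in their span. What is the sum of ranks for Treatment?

Sorted (ascending): 1, 7, 12, 12, 16, 18, 26
The 2 values of 12 occupy positions 3–4 → each gets rank 4.
Treatment values → pooled ranks: 1→1, 7→2, 12→4, 26→7
Rank sum = 1 + 2 + 4 + 7 = 14

14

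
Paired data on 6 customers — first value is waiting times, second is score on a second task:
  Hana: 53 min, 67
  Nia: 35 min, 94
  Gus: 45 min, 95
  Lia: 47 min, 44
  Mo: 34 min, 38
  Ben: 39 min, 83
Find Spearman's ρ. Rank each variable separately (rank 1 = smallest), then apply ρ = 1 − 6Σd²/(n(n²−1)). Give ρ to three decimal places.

0.086

Ranks of variable 1: 6, 2, 4, 5, 1, 3
Ranks of variable 2: 3, 5, 6, 2, 1, 4
d = r₁ − r₂: 3, -3, -2, 3, 0, -1
d²: 9, 9, 4, 9, 0, 1; Σd² = 32
ρ = 1 − 6·32/(6·35) = 1 − 192/210 = 0.086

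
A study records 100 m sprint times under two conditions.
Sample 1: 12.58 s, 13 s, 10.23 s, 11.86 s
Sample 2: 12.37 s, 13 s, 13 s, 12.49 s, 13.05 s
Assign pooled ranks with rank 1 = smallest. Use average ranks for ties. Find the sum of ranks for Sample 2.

30

Sorted (ascending): 10.23, 11.86, 12.37, 12.49, 12.58, 13, 13, 13, 13.05
The 3 values of 13 occupy positions 6–8 → average rank 7.
Sample 2 values → pooled ranks: 12.37→3, 13→7, 13→7, 12.49→4, 13.05→9
Rank sum = 3 + 7 + 7 + 4 + 9 = 30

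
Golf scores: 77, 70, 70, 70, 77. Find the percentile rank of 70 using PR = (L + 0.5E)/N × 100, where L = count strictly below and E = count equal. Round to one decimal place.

30.0

N = 5.
Strictly below 70: 0. Equal to 70: 3.
PR = (0 + 0.5·3)/5 × 100 = 30.0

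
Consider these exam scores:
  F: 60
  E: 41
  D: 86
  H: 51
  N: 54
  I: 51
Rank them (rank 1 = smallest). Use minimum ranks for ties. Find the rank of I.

Sorted (ascending): 41, 51, 51, 54, 60, 86
The 2 values of 51 occupy positions 2–3 → each gets rank 2.
I has value 51 → rank 2.

2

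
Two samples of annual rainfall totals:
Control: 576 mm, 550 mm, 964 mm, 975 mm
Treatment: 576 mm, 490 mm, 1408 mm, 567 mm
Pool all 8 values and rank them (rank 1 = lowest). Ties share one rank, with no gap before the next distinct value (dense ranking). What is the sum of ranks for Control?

Sorted (ascending): 490, 550, 567, 576, 576, 964, 975, 1408
The 2 values of 576 share dense rank 4.
Remaining distinct values take the next consecutive integers.
Control values → pooled ranks: 576→4, 550→2, 964→5, 975→6
Rank sum = 4 + 2 + 5 + 6 = 17

17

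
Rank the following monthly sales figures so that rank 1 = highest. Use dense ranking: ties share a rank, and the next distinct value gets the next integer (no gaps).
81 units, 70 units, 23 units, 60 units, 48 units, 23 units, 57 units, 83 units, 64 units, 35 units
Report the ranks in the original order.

2, 3, 9, 5, 7, 9, 6, 1, 4, 8

Sorted (descending): 83, 81, 70, 64, 60, 57, 48, 35, 23, 23
The 2 values of 23 share dense rank 9.
Remaining distinct values take the next consecutive integers.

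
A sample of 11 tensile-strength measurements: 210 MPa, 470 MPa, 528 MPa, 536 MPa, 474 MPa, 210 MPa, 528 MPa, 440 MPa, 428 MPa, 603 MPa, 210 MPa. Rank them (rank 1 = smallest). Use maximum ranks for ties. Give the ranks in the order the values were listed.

3, 6, 9, 10, 7, 3, 9, 5, 4, 11, 3

Sorted (ascending): 210, 210, 210, 428, 440, 470, 474, 528, 528, 536, 603
The 3 values of 210 occupy positions 1–3 → each gets rank 3.
The 2 values of 528 occupy positions 8–9 → each gets rank 9.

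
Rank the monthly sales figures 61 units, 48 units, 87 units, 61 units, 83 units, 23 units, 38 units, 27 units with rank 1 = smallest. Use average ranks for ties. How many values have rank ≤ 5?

4

Sorted (ascending): 23, 27, 38, 48, 61, 61, 83, 87
The 2 values of 61 occupy positions 5–6 → average rank (5+6)/2 = 5.5.
Ranks ≤ 5: {1, 2, 3, 4} → 4 values.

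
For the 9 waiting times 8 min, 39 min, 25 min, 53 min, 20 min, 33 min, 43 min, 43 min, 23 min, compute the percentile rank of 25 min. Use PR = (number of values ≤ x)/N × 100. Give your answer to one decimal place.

N = 9.
Strictly below 25: 3. Equal to 25: 1.
PR = 4/9 × 100 = 44.4

44.4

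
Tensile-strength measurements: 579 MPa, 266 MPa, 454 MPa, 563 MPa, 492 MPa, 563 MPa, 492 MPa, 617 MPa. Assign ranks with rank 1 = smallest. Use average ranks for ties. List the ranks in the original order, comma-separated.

7, 1, 2, 5.5, 3.5, 5.5, 3.5, 8

Sorted (ascending): 266, 454, 492, 492, 563, 563, 579, 617
The 2 values of 492 occupy positions 3–4 → average rank (3+4)/2 = 3.5.
The 2 values of 563 occupy positions 5–6 → average rank (5+6)/2 = 5.5.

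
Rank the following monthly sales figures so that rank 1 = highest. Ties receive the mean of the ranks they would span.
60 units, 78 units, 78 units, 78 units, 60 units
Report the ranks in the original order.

Sorted (descending): 78, 78, 78, 60, 60
The 3 values of 78 occupy positions 1–3 → average rank 2.
The 2 values of 60 occupy positions 4–5 → average rank (4+5)/2 = 4.5.

4.5, 2, 2, 2, 4.5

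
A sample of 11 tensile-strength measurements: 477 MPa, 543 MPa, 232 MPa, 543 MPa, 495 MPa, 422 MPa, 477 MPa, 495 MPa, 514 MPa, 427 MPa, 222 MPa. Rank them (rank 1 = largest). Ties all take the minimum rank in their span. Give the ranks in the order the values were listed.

6, 1, 10, 1, 4, 9, 6, 4, 3, 8, 11

Sorted (descending): 543, 543, 514, 495, 495, 477, 477, 427, 422, 232, 222
The 2 values of 543 occupy positions 1–2 → each gets rank 1.
The 2 values of 495 occupy positions 4–5 → each gets rank 4.
The 2 values of 477 occupy positions 6–7 → each gets rank 6.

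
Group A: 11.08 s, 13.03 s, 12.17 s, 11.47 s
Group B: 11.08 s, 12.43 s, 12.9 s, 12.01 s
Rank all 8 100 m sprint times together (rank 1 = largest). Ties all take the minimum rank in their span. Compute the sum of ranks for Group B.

Sorted (descending): 13.03, 12.9, 12.43, 12.17, 12.01, 11.47, 11.08, 11.08
The 2 values of 11.08 occupy positions 7–8 → each gets rank 7.
Group B values → pooled ranks: 11.08→7, 12.43→3, 12.9→2, 12.01→5
Rank sum = 7 + 3 + 2 + 5 = 17

17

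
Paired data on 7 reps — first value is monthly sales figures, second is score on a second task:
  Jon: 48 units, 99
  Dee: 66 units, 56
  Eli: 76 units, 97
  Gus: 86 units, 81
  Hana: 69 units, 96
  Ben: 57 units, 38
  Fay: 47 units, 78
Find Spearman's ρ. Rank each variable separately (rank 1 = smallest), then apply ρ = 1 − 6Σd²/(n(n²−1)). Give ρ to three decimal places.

0.179

Ranks of variable 1: 2, 4, 6, 7, 5, 3, 1
Ranks of variable 2: 7, 2, 6, 4, 5, 1, 3
d = r₁ − r₂: -5, 2, 0, 3, 0, 2, -2
d²: 25, 4, 0, 9, 0, 4, 4; Σd² = 46
ρ = 1 − 6·46/(7·48) = 1 − 276/336 = 0.179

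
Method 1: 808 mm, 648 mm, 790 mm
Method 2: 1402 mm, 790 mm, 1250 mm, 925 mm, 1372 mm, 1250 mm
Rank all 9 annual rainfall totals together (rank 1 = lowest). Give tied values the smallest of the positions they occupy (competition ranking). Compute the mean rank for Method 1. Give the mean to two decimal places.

Sorted (ascending): 648, 790, 790, 808, 925, 1250, 1250, 1372, 1402
The 2 values of 790 occupy positions 2–3 → each gets rank 2.
The 2 values of 1250 occupy positions 6–7 → each gets rank 6.
Method 1 values → pooled ranks: 808→4, 648→1, 790→2
Mean rank = (4 + 1 + 2) / 3 = 2.33

2.33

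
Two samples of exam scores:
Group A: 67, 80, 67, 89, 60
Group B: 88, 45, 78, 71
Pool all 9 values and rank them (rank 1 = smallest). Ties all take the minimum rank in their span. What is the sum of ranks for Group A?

Sorted (ascending): 45, 60, 67, 67, 71, 78, 80, 88, 89
The 2 values of 67 occupy positions 3–4 → each gets rank 3.
Group A values → pooled ranks: 67→3, 80→7, 67→3, 89→9, 60→2
Rank sum = 3 + 7 + 3 + 9 + 2 = 24

24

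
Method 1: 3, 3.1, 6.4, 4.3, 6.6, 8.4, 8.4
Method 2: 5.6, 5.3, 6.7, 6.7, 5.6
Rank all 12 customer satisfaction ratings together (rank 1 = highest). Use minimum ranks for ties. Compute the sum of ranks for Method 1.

Sorted (descending): 8.4, 8.4, 6.7, 6.7, 6.6, 6.4, 5.6, 5.6, 5.3, 4.3, 3.1, 3
The 2 values of 8.4 occupy positions 1–2 → each gets rank 1.
The 2 values of 6.7 occupy positions 3–4 → each gets rank 3.
The 2 values of 5.6 occupy positions 7–8 → each gets rank 7.
Method 1 values → pooled ranks: 3→12, 3.1→11, 6.4→6, 4.3→10, 6.6→5, 8.4→1, 8.4→1
Rank sum = 12 + 11 + 6 + 10 + 5 + 1 + 1 = 46

46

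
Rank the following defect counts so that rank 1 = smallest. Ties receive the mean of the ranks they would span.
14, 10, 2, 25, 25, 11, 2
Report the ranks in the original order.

5, 3, 1.5, 6.5, 6.5, 4, 1.5

Sorted (ascending): 2, 2, 10, 11, 14, 25, 25
The 2 values of 2 occupy positions 1–2 → average rank (1+2)/2 = 1.5.
The 2 values of 25 occupy positions 6–7 → average rank (6+7)/2 = 6.5.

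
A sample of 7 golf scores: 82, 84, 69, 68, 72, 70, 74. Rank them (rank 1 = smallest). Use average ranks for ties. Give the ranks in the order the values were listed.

Sorted (ascending): 68, 69, 70, 72, 74, 82, 84
No ties — each value takes its position as its rank.

6, 7, 2, 1, 4, 3, 5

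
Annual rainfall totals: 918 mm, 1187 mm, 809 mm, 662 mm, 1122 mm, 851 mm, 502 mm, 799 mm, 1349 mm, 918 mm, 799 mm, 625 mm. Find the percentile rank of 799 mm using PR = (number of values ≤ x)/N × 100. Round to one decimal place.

41.7

N = 12.
Strictly below 799: 3. Equal to 799: 2.
PR = 5/12 × 100 = 41.7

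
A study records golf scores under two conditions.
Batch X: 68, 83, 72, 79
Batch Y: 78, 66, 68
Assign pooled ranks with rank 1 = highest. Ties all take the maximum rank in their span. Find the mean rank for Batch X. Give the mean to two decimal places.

3.25

Sorted (descending): 83, 79, 78, 72, 68, 68, 66
The 2 values of 68 occupy positions 5–6 → each gets rank 6.
Batch X values → pooled ranks: 68→6, 83→1, 72→4, 79→2
Mean rank = (6 + 1 + 4 + 2) / 4 = 3.25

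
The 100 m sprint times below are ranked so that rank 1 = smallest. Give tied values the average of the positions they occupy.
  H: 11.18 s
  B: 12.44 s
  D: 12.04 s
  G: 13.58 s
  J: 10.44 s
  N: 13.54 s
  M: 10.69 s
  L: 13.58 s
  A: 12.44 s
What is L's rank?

Sorted (ascending): 10.44, 10.69, 11.18, 12.04, 12.44, 12.44, 13.54, 13.58, 13.58
The 2 values of 12.44 occupy positions 5–6 → average rank (5+6)/2 = 5.5.
The 2 values of 13.58 occupy positions 8–9 → average rank (8+9)/2 = 8.5.
L has value 13.58 s → rank 8.5.

8.5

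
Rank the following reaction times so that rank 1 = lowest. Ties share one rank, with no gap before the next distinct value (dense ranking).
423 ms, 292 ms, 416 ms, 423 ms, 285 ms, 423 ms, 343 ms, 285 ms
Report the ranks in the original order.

5, 2, 4, 5, 1, 5, 3, 1

Sorted (ascending): 285, 285, 292, 343, 416, 423, 423, 423
The 2 values of 285 share dense rank 1.
The 3 values of 423 share dense rank 5.
Remaining distinct values take the next consecutive integers.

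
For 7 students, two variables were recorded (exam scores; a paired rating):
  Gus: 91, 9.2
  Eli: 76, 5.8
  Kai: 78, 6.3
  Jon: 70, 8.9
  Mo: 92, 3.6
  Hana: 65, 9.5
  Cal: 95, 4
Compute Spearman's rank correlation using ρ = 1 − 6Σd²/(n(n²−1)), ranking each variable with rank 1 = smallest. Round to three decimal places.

-0.714

Ranks of variable 1: 5, 3, 4, 2, 6, 1, 7
Ranks of variable 2: 6, 3, 4, 5, 1, 7, 2
d = r₁ − r₂: -1, 0, 0, -3, 5, -6, 5
d²: 1, 0, 0, 9, 25, 36, 25; Σd² = 96
ρ = 1 − 6·96/(7·48) = 1 − 576/336 = -0.714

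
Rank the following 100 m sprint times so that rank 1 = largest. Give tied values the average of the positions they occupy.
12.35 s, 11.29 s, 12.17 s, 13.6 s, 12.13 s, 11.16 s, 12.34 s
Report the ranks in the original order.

2, 6, 4, 1, 5, 7, 3

Sorted (descending): 13.6, 12.35, 12.34, 12.17, 12.13, 11.29, 11.16
No ties — each value takes its position as its rank.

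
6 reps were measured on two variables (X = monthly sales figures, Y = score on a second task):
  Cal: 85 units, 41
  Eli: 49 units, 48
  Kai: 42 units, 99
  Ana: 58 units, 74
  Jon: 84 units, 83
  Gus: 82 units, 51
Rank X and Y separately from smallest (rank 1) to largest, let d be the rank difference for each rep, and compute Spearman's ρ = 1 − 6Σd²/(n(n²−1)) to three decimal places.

-0.486

Ranks of variable 1: 6, 2, 1, 3, 5, 4
Ranks of variable 2: 1, 2, 6, 4, 5, 3
d = r₁ − r₂: 5, 0, -5, -1, 0, 1
d²: 25, 0, 25, 1, 0, 1; Σd² = 52
ρ = 1 − 6·52/(6·35) = 1 − 312/210 = -0.486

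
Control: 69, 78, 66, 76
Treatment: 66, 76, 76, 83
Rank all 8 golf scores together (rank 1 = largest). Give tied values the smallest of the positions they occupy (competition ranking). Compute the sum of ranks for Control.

18

Sorted (descending): 83, 78, 76, 76, 76, 69, 66, 66
The 3 values of 76 occupy positions 3–5 → each gets rank 3.
The 2 values of 66 occupy positions 7–8 → each gets rank 7.
Control values → pooled ranks: 69→6, 78→2, 66→7, 76→3
Rank sum = 6 + 2 + 7 + 3 = 18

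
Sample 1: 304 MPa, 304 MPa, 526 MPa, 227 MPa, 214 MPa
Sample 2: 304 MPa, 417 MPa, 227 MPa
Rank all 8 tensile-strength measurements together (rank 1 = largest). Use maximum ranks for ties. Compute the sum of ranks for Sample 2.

Sorted (descending): 526, 417, 304, 304, 304, 227, 227, 214
The 3 values of 304 occupy positions 3–5 → each gets rank 5.
The 2 values of 227 occupy positions 6–7 → each gets rank 7.
Sample 2 values → pooled ranks: 304→5, 417→2, 227→7
Rank sum = 5 + 2 + 7 = 14

14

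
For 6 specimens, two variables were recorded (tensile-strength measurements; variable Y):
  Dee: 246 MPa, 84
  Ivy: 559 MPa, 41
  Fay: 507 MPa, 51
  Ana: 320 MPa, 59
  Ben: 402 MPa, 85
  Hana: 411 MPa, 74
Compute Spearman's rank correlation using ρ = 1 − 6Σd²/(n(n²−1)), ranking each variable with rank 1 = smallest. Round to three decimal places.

-0.714

Ranks of variable 1: 1, 6, 5, 2, 3, 4
Ranks of variable 2: 5, 1, 2, 3, 6, 4
d = r₁ − r₂: -4, 5, 3, -1, -3, 0
d²: 16, 25, 9, 1, 9, 0; Σd² = 60
ρ = 1 − 6·60/(6·35) = 1 − 360/210 = -0.714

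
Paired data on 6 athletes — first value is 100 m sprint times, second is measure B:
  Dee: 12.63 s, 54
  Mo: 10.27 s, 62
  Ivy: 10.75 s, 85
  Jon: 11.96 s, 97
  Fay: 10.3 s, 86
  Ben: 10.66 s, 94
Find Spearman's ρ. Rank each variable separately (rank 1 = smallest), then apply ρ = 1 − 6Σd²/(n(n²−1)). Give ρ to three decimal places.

-0.029

Ranks of variable 1: 6, 1, 4, 5, 2, 3
Ranks of variable 2: 1, 2, 3, 6, 4, 5
d = r₁ − r₂: 5, -1, 1, -1, -2, -2
d²: 25, 1, 1, 1, 4, 4; Σd² = 36
ρ = 1 − 6·36/(6·35) = 1 − 216/210 = -0.029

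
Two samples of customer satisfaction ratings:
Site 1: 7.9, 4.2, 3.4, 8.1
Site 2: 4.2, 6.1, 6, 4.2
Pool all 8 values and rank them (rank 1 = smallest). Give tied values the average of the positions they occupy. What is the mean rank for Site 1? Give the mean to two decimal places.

Sorted (ascending): 3.4, 4.2, 4.2, 4.2, 6, 6.1, 7.9, 8.1
The 3 values of 4.2 occupy positions 2–4 → average rank 3.
Site 1 values → pooled ranks: 7.9→7, 4.2→3, 3.4→1, 8.1→8
Mean rank = (7 + 3 + 1 + 8) / 4 = 4.75

4.75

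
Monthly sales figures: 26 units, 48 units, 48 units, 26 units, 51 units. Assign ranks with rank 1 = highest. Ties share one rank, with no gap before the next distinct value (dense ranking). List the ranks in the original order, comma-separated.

Sorted (descending): 51, 48, 48, 26, 26
The 2 values of 48 share dense rank 2.
The 2 values of 26 share dense rank 3.
Remaining distinct values take the next consecutive integers.

3, 2, 2, 3, 1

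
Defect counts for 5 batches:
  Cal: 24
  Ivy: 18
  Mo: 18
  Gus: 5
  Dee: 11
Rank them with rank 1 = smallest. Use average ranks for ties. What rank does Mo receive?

Sorted (ascending): 5, 11, 18, 18, 24
The 2 values of 18 occupy positions 3–4 → average rank (3+4)/2 = 3.5.
Mo has value 18 → rank 3.5.

3.5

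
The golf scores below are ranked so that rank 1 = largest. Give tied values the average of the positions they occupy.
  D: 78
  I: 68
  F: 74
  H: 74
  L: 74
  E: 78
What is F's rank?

4

Sorted (descending): 78, 78, 74, 74, 74, 68
The 2 values of 78 occupy positions 1–2 → average rank (1+2)/2 = 1.5.
The 3 values of 74 occupy positions 3–5 → average rank 4.
F has value 74 → rank 4.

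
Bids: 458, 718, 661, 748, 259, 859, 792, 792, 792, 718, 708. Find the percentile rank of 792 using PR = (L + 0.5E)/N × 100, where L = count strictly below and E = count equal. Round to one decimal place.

N = 11.
Strictly below 792: 7. Equal to 792: 3.
PR = (7 + 0.5·3)/11 × 100 = 77.3

77.3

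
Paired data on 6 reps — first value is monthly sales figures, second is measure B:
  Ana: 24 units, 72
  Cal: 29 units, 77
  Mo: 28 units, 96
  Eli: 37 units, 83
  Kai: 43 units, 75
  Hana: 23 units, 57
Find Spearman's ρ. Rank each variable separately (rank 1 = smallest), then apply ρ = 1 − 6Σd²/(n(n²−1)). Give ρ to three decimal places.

Ranks of variable 1: 2, 4, 3, 5, 6, 1
Ranks of variable 2: 2, 4, 6, 5, 3, 1
d = r₁ − r₂: 0, 0, -3, 0, 3, 0
d²: 0, 0, 9, 0, 9, 0; Σd² = 18
ρ = 1 − 6·18/(6·35) = 1 − 108/210 = 0.486

0.486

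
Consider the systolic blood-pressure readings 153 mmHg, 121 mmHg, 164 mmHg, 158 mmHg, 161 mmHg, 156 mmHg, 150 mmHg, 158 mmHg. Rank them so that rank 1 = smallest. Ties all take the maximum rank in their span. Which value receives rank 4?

Sorted (ascending): 121, 150, 153, 156, 158, 158, 161, 164
The 2 values of 158 occupy positions 5–6 → each gets rank 6.
Rank 4 → value 156.

156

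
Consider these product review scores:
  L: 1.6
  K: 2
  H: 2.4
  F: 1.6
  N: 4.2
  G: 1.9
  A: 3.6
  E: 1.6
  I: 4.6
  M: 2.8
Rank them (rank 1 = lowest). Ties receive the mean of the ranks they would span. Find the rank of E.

Sorted (ascending): 1.6, 1.6, 1.6, 1.9, 2, 2.4, 2.8, 3.6, 4.2, 4.6
The 3 values of 1.6 occupy positions 1–3 → average rank 2.
E has value 1.6 → rank 2.

2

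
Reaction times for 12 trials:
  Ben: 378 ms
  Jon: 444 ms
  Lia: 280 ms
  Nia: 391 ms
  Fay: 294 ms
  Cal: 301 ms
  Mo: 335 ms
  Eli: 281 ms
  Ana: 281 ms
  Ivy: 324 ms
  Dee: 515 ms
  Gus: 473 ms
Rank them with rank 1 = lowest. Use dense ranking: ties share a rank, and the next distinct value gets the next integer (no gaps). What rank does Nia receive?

8

Sorted (ascending): 280, 281, 281, 294, 301, 324, 335, 378, 391, 444, 473, 515
The 2 values of 281 share dense rank 2.
Remaining distinct values take the next consecutive integers.
Nia has value 391 ms → rank 8.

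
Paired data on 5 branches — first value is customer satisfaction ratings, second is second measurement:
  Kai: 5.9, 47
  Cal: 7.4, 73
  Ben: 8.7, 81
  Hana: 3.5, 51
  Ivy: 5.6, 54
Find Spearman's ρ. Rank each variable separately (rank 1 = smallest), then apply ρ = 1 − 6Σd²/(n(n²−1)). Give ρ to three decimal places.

Ranks of variable 1: 3, 4, 5, 1, 2
Ranks of variable 2: 1, 4, 5, 2, 3
d = r₁ − r₂: 2, 0, 0, -1, -1
d²: 4, 0, 0, 1, 1; Σd² = 6
ρ = 1 − 6·6/(5·24) = 1 − 36/120 = 0.700

0.700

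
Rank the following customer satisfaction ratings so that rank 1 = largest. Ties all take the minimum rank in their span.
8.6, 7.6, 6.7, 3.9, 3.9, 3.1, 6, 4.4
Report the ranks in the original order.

1, 2, 3, 6, 6, 8, 4, 5

Sorted (descending): 8.6, 7.6, 6.7, 6, 4.4, 3.9, 3.9, 3.1
The 2 values of 3.9 occupy positions 6–7 → each gets rank 6.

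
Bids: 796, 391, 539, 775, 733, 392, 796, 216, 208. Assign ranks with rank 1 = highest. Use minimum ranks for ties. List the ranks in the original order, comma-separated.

Sorted (descending): 796, 796, 775, 733, 539, 392, 391, 216, 208
The 2 values of 796 occupy positions 1–2 → each gets rank 1.

1, 7, 5, 3, 4, 6, 1, 8, 9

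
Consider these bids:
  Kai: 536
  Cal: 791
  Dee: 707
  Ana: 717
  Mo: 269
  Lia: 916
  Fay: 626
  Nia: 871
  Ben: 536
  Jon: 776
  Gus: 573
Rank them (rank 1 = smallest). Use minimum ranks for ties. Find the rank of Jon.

Sorted (ascending): 269, 536, 536, 573, 626, 707, 717, 776, 791, 871, 916
The 2 values of 536 occupy positions 2–3 → each gets rank 2.
Jon has value 776 → rank 8.

8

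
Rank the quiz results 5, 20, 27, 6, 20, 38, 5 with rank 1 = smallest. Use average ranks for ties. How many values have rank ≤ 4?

Sorted (ascending): 5, 5, 6, 20, 20, 27, 38
The 2 values of 5 occupy positions 1–2 → average rank (1+2)/2 = 1.5.
The 2 values of 20 occupy positions 4–5 → average rank (4+5)/2 = 4.5.
Ranks ≤ 4: {1.5, 1.5, 3} → 3 values.

3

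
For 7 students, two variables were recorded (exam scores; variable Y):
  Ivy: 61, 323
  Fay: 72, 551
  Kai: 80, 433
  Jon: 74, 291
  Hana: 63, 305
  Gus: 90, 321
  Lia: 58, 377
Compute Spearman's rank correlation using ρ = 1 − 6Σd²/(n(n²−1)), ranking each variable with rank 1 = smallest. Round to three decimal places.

-0.107

Ranks of variable 1: 2, 4, 6, 5, 3, 7, 1
Ranks of variable 2: 4, 7, 6, 1, 2, 3, 5
d = r₁ − r₂: -2, -3, 0, 4, 1, 4, -4
d²: 4, 9, 0, 16, 1, 16, 16; Σd² = 62
ρ = 1 − 6·62/(7·48) = 1 − 372/336 = -0.107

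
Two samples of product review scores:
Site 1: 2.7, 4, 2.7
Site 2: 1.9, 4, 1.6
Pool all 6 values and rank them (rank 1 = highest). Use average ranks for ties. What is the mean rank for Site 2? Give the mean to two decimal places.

Sorted (descending): 4, 4, 2.7, 2.7, 1.9, 1.6
The 2 values of 4 occupy positions 1–2 → average rank (1+2)/2 = 1.5.
The 2 values of 2.7 occupy positions 3–4 → average rank (3+4)/2 = 3.5.
Site 2 values → pooled ranks: 1.9→5, 4→1.5, 1.6→6
Mean rank = (5 + 1.5 + 6) / 3 = 4.17

4.17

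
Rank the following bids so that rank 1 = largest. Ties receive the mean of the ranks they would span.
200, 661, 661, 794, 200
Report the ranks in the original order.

4.5, 2.5, 2.5, 1, 4.5

Sorted (descending): 794, 661, 661, 200, 200
The 2 values of 661 occupy positions 2–3 → average rank (2+3)/2 = 2.5.
The 2 values of 200 occupy positions 4–5 → average rank (4+5)/2 = 4.5.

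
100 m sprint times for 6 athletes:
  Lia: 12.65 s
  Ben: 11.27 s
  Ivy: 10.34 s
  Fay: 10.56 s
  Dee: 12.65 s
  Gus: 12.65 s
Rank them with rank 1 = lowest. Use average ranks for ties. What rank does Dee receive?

5

Sorted (ascending): 10.34, 10.56, 11.27, 12.65, 12.65, 12.65
The 3 values of 12.65 occupy positions 4–6 → average rank 5.
Dee has value 12.65 s → rank 5.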